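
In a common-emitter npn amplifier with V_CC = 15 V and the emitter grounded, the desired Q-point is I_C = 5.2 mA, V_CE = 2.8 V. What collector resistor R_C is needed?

R_C ≈ 2.3 kΩ

Collector loop: V_CC = I_C·R_C + V_CE.
R_C = (V_CC − V_CE)/I_C = (15 − 2.8)/5.2 = 2.35 kΩ.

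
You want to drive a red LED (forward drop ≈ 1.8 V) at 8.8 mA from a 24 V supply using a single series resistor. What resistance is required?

R ≈ 2.5 kΩ

The resistor drops V_S − V_D = 24 − 1.8 = 22.2 V at 8.8 mA.
R = 22.2 V / 8.8 mA = 2.52 kΩ.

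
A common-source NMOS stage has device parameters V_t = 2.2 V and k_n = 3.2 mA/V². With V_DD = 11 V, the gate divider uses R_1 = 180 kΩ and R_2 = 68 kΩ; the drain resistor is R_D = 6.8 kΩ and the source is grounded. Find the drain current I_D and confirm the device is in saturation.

I_D ≈ 1.1 mA

V_G = V_DD·R_2/(R_1+R_2) = 11×68/248 = 3.02 V. With the source grounded, V_GS = V_G = 3.02 V.
Assume saturation: I_D = (k_n/2)(V_GS − V_t)² = (3.2/2)×(3.02 − 2.2)² = 1.6×0.816² = 1.07 mA.
V_DS = V_DD − I_D·R_D = 11 − 1.07×6.8 = 3.75 V.
Saturation requires V_DS ≥ V_GS − V_t = 0.816 V; 3.75 ≥ 0.816 ✓.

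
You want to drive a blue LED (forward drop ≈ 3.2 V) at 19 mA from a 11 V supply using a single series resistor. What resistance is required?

R ≈ 0.41 kΩ

The resistor drops V_S − V_D = 11 − 3.2 = 7.8 V at 19 mA.
R = 7.8 V / 19 mA = 0.411 kΩ.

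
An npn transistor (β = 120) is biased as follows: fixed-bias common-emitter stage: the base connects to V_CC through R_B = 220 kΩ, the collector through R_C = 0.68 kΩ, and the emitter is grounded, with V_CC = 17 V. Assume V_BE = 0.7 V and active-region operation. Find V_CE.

V_CE ≈ 11 V

Base loop: V_CC = I_B·R_B + V_BE, so I_B = (17 − 0.7)/220 kΩ = 0.0741 mA.
In the active region I_C = β·I_B = 120 × 0.0741 = 8.89 mA.
Collector loop: V_CE = V_CC − I_C·R_C = 17 − 8.89×0.68 = 11 V.
Since V_CE = 11 V > V_CE(sat) ≈ 0.2 V, the transistor is in the active region as assumed.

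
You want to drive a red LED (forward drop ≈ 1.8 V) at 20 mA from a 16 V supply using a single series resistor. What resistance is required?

R ≈ 0.71 kΩ

The resistor drops V_S − V_D = 16 − 1.8 = 14.2 V at 20 mA.
R = 14.2 V / 20 mA = 0.71 kΩ.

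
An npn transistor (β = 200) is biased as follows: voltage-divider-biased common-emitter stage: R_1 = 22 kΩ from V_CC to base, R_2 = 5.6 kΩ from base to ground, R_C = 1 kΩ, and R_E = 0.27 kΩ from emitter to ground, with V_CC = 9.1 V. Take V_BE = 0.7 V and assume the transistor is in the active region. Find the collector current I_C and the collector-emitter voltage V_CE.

I_C ≈ 3.9 mA, V_CE ≈ 4.1 V

Thevenize the base divider: V_Th = V_CC·R_2/(R_1+R_2) = 9.1×5.6/27.6 = 1.85 V, R_Th = R_1‖R_2 = 4.46 kΩ.
Base-emitter loop: V_Th = I_B·R_Th + V_BE + (β+1)I_B·R_E, so I_B = (1.85 − 0.7) / (4.46 + 201×0.27) = 0.0195 mA.
I_C = β·I_B = 200×0.0195 = 3.9 mA, and I_E = (β+1)I_B = 3.92 mA.
V_CE = V_CC − I_C·R_C − I_E·R_E = 9.1 − 3.9×1 − 3.92×0.27 = 4.14 V.
V_CE = 4.14 V > 0.2 V confirms active-region operation.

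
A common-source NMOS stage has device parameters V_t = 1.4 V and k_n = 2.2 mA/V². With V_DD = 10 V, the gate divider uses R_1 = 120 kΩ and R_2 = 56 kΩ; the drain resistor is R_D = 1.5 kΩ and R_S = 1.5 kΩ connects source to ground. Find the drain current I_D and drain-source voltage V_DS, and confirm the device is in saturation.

V_G = V_DD·R_2/(R_1+R_2) = 10×56/176 = 3.18 V.
Assume saturation: I_D = (k_n/2)(V_GS − V_t)² with V_GS = V_G − I_D·R_S = 3.18 − 1.5·I_D.
Substituting gives 2.48·I_D² − 6.88·I_D + 3.49 = 0, with roots I_D = 0.668 or 2.11 mA.
The root I_D = 2.11 mA gives V_GS = 0.0145 V ≤ V_t, so take I_D = 0.668 mA.
Then V_GS = 2.18 V and V_DS = V_DD − I_D(R_D+R_S) = 10 − 0.668×3 = 8 V.
Saturation requires V_DS ≥ V_GS − V_t = 0.779 V; 8 ≥ 0.779 ✓.

I_D ≈ 0.67 mA, V_DS ≈ 8 V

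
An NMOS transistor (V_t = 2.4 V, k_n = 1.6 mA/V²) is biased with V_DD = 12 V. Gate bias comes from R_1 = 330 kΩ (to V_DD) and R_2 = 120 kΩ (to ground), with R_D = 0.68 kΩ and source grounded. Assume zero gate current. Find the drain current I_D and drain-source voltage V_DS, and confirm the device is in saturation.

I_D ≈ 0.51 mA, V_DS ≈ 12 V

V_G = V_DD·R_2/(R_1+R_2) = 12×120/450 = 3.2 V. With the source grounded, V_GS = V_G = 3.2 V.
Assume saturation: I_D = (k_n/2)(V_GS − V_t)² = (1.6/2)×(3.2 − 2.4)² = 0.8×0.8² = 0.512 mA.
V_DS = V_DD − I_D·R_D = 12 − 0.512×0.68 = 11.7 V.
Saturation requires V_DS ≥ V_GS − V_t = 0.8 V; 11.7 ≥ 0.8 ✓.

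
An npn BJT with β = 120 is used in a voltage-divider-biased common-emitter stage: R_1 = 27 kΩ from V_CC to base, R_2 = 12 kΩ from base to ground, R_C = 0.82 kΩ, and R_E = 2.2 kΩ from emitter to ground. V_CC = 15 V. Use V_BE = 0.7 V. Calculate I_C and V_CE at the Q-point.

I_C ≈ 1.7 mA, V_CE ≈ 9.8 V

Thevenize the base divider: V_Th = V_CC·R_2/(R_1+R_2) = 15×12/39 = 4.62 V, R_Th = R_1‖R_2 = 8.31 kΩ.
Base-emitter loop: V_Th = I_B·R_Th + V_BE + (β+1)I_B·R_E, so I_B = (4.62 − 0.7) / (8.31 + 121×2.2) = 0.0143 mA.
I_C = β·I_B = 120×0.0143 = 1.71 mA, and I_E = (β+1)I_B = 1.73 mA.
V_CE = V_CC − I_C·R_C − I_E·R_E = 15 − 1.71×0.82 − 1.73×2.2 = 9.8 V.
V_CE = 9.8 V > 0.2 V confirms active-region operation.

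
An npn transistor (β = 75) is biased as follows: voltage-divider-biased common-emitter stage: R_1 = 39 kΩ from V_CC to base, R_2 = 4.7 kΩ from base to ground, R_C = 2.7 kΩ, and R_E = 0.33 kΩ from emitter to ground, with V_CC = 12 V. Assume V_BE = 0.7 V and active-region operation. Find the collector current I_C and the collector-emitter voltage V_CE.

Thevenize the base divider: V_Th = V_CC·R_2/(R_1+R_2) = 12×4.7/43.7 = 1.29 V, R_Th = R_1‖R_2 = 4.19 kΩ.
Base-emitter loop: V_Th = I_B·R_Th + V_BE + (β+1)I_B·R_E, so I_B = (1.29 − 0.7) / (4.19 + 76×0.33) = 0.0202 mA.
I_C = β·I_B = 75×0.0202 = 1.51 mA, and I_E = (β+1)I_B = 1.53 mA.
V_CE = V_CC − I_C·R_C − I_E·R_E = 12 − 1.51×2.7 − 1.53×0.33 = 7.41 V.
V_CE = 7.41 V > 0.2 V confirms active-region operation.

I_C ≈ 1.5 mA, V_CE ≈ 7.4 V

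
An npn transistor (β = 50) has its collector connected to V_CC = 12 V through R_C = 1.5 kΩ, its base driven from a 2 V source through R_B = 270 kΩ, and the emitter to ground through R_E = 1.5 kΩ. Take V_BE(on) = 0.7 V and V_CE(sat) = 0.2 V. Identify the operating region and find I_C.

Assume active. Base-emitter loop: I_B = (V_BB − V_BE)/(R_B + (β+1)R_E) = (2 − 0.7)/(270 + 51×1.5) = 0.00375 mA.
I_C = β·I_B = 50×0.00375 = 0.188 mA.
V_CE = V_CC − I_C·R_C − I_E·R_E = 12 − 0.188×1.5 − 0.191×1.5 = 11.4 V > V_CE(sat), so the active-region assumption holds.

active; I_C ≈ 0.19 mA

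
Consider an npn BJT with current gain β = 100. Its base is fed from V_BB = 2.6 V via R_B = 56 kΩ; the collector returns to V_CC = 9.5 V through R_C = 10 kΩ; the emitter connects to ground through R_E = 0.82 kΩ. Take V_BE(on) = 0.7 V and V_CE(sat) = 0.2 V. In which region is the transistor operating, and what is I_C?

saturation; I_C ≈ 0.86 mA

Assume active: I_B = (2.6 − 0.7)/(56 + 101×0.82) = 0.0137 mA, I_C = β·I_B = 1.37 mA.
Then V_CE = 9.5 − 1.37×10 − 1.38×0.82 = -5.32 V < 0.2 V — the active assumption fails.
Re-solve with V_CE = 0.2 V. KCL at the emitter: V_E/R_E = (V_BB−0.7−V_E)/R_B + (V_CC−0.2−V_E)/R_C, giving V_E = 0.721 V.
I_C = (V_CC − 0.2 − V_E)/R_C = (9.3 − 0.721)/10 = 0.858 mA.
Check: I_B = (1.9 − 0.721)/56 = 0.0211 mA, and β·I_B = 2.11 mA > I_C, confirming saturation.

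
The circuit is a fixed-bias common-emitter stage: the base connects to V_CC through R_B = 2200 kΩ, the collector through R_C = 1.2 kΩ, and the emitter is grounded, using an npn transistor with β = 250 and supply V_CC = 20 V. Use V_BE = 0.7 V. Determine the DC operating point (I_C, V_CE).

I_C ≈ 2.2 mA, V_CE ≈ 17 V

Base loop: V_CC = I_B·R_B + V_BE, so I_B = (20 − 0.7)/2200 kΩ = 0.00877 mA.
In the active region I_C = β·I_B = 250 × 0.00877 = 2.19 mA.
Collector loop: V_CE = V_CC − I_C·R_C = 20 − 2.19×1.2 = 17.4 V.
Since V_CE = 17.4 V > V_CE(sat) ≈ 0.2 V, the transistor is in the active region as assumed.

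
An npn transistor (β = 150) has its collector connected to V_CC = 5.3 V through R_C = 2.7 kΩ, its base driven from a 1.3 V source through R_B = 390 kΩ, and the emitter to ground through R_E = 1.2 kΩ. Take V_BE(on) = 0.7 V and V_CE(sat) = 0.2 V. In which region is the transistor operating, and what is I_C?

active; I_C ≈ 0.16 mA

Assume active. Base-emitter loop: I_B = (V_BB − V_BE)/(R_B + (β+1)R_E) = (1.3 − 0.7)/(390 + 151×1.2) = 0.00105 mA.
I_C = β·I_B = 150×0.00105 = 0.158 mA.
V_CE = V_CC − I_C·R_C − I_E·R_E = 5.3 − 0.158×2.7 − 0.159×1.2 = 4.68 V > V_CE(sat), so the active-region assumption holds.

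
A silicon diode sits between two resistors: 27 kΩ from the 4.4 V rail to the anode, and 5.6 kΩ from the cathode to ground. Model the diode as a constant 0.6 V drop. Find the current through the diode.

I ≈ 0.12 mA

The two resistors are in series with the diode, so KVL gives 4.4 = I·27 + 0.6 + I·5.6.
I = (4.4 − 0.6) / (27 + 5.6) kΩ = 3.8 / 32.6 = 0.117 mA.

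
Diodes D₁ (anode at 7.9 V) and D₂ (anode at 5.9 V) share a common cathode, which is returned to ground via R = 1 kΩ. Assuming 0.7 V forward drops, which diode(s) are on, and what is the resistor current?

Only D₁ conducts; I_R ≈ 7.2 mA

Assume both conduct. Then node N would need to be at both 7.9−0.7 = 7.2 V and 5.9−0.7 = 5.2 V, which is impossible.
Assume only D₁ conducts: V_N = 7.9 − 0.7 = 7.2 V, so I_R = 7.2/1 = 7.2 mA.
Check D₂: its anode-to-cathode voltage is 5.9 − 7.2 = -1.3 V < 0.7 V, so it is off. The assumption is consistent.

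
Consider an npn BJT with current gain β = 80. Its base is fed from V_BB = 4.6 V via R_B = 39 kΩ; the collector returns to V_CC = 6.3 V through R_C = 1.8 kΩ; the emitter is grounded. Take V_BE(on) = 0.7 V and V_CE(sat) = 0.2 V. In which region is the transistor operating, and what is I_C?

Assume active: I_B = (4.6 − 0.7)/39 = 0.1 mA, giving I_C = β·I_B = 8 mA.
But then V_CE = 6.3 − 8×1.8 = -8.1 V < V_CE(sat) = 0.2 V — impossible in the active region.
So the transistor is saturated. With V_CE = 0.2 V, I_C = (V_CC − 0.2)/R_C = 6.1/1.8 = 3.39 mA.
Check: β·I_B = 8 mA > I_C = 3.39 mA, confirming saturation.

saturation; I_C ≈ 3.4 mA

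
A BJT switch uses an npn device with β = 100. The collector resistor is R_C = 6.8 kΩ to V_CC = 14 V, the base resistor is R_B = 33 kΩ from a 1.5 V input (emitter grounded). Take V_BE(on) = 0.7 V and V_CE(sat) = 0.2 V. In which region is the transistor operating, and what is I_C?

saturation; I_C ≈ 2 mA

Assume active: I_B = (1.5 − 0.7)/33 = 0.0242 mA, giving I_C = β·I_B = 2.42 mA.
But then V_CE = 14 − 2.42×6.8 = -2.48 V < V_CE(sat) = 0.2 V — impossible in the active region.
So the transistor is saturated. With V_CE = 0.2 V, I_C = (V_CC − 0.2)/R_C = 13.8/6.8 = 2.03 mA.
Check: β·I_B = 2.42 mA > I_C = 2.03 mA, confirming saturation.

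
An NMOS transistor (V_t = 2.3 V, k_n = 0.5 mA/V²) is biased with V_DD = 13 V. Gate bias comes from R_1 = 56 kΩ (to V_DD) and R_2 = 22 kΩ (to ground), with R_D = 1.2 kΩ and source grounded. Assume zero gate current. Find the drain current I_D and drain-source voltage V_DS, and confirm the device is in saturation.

V_G = V_DD·R_2/(R_1+R_2) = 13×22/78 = 3.67 V. With the source grounded, V_GS = V_G = 3.67 V.
Assume saturation: I_D = (k_n/2)(V_GS − V_t)² = (0.5/2)×(3.67 − 2.3)² = 0.25×1.37² = 0.467 mA.
V_DS = V_DD − I_D·R_D = 13 − 0.467×1.2 = 12.4 V.
Saturation requires V_DS ≥ V_GS − V_t = 1.37 V; 12.4 ≥ 1.37 ✓.

I_D ≈ 0.47 mA, V_DS ≈ 12 V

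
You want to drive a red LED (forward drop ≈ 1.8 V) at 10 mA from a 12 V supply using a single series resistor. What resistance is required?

R ≈ 1 kΩ

The resistor drops V_S − V_D = 12 − 1.8 = 10.2 V at 10 mA.
R = 10.2 V / 10 mA = 1.02 kΩ.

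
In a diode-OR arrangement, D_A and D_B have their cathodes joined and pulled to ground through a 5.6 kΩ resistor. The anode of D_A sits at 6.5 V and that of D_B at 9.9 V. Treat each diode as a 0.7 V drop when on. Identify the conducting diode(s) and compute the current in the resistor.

Only D_B conducts; I_R ≈ 1.6 mA

Assume both conduct. Then node N would need to be at both 6.5−0.7 = 5.8 V and 9.9−0.7 = 9.2 V, which is impossible.
Assume only D_B conducts: V_N = 9.9 − 0.7 = 9.2 V, so I_R = 9.2/5.6 = 1.64 mA.
Check D_A: its anode-to-cathode voltage is 6.5 − 9.2 = -2.7 V < 0.7 V, so it is off. The assumption is consistent.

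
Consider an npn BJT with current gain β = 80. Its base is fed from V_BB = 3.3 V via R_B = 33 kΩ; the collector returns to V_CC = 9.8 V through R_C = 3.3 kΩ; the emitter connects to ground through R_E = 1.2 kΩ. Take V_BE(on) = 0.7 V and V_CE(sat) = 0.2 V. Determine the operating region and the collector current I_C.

Assume active. Base-emitter loop: I_B = (V_BB − V_BE)/(R_B + (β+1)R_E) = (3.3 − 0.7)/(33 + 81×1.2) = 0.02 mA.
I_C = β·I_B = 80×0.02 = 1.6 mA.
V_CE = V_CC − I_C·R_C − I_E·R_E = 9.8 − 1.6×3.3 − 1.62×1.2 = 2.59 V > V_CE(sat), so the active-region assumption holds.

active; I_C ≈ 1.6 mA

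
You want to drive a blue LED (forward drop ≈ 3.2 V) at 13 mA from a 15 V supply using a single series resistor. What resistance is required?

The resistor drops V_S − V_D = 15 − 3.2 = 11.8 V at 13 mA.
R = 11.8 V / 13 mA = 0.908 kΩ.

R ≈ 0.91 kΩ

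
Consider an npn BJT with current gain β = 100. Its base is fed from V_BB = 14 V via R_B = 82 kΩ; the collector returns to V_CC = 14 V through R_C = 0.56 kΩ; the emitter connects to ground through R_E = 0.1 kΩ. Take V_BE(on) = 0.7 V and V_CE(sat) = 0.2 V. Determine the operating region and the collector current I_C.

Assume active. Base-emitter loop: I_B = (V_BB − V_BE)/(R_B + (β+1)R_E) = (14 − 0.7)/(82 + 101×0.1) = 0.144 mA.
I_C = β·I_B = 100×0.144 = 14.4 mA.
V_CE = V_CC − I_C·R_C − I_E·R_E = 14 − 14.4×0.56 − 14.6×0.1 = 4.45 V > V_CE(sat), so the active-region assumption holds.

active; I_C ≈ 14 mA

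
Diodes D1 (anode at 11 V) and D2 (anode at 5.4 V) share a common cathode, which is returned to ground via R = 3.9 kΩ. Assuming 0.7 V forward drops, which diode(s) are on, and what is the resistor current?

Only D1 conducts; I_R ≈ 2.6 mA

Assume both conduct. Then node N would need to be at both 11−0.7 = 10.3 V and 5.4−0.7 = 4.7 V, which is impossible.
Assume only D1 conducts: V_N = 11 − 0.7 = 10.3 V, so I_R = 10.3/3.9 = 2.64 mA.
Check D2: its anode-to-cathode voltage is 5.4 − 10.3 = -4.9 V < 0.7 V, so it is off. The assumption is consistent.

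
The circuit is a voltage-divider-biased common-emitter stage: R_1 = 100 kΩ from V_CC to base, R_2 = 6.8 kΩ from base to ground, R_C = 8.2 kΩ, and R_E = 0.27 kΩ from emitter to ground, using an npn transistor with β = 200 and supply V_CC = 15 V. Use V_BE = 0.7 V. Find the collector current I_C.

Thevenize the base divider: V_Th = V_CC·R_2/(R_1+R_2) = 15×6.8/107 = 0.955 V, R_Th = R_1‖R_2 = 6.37 kΩ.
Base-emitter loop: V_Th = I_B·R_Th + V_BE + (β+1)I_B·R_E, so I_B = (0.955 − 0.7) / (6.37 + 201×0.27) = 0.00421 mA.
I_C = β·I_B = 200×0.00421 = 0.841 mA, and I_E = (β+1)I_B = 0.845 mA.
V_CE = V_CC − I_C·R_C − I_E·R_E = 15 − 0.841×8.2 − 0.845×0.27 = 7.87 V.
V_CE = 7.87 V > 0.2 V confirms active-region operation.

I_C ≈ 0.84 mA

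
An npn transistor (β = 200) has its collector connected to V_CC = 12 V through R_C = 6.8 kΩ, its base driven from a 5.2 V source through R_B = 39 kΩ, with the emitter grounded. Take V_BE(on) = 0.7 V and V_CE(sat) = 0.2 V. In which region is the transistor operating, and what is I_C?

Assume active: I_B = (5.2 − 0.7)/39 = 0.115 mA, giving I_C = β·I_B = 23.1 mA.
But then V_CE = 12 − 23.1×6.8 = -145 V < V_CE(sat) = 0.2 V — impossible in the active region.
So the transistor is saturated. With V_CE = 0.2 V, I_C = (V_CC − 0.2)/R_C = 11.8/6.8 = 1.74 mA.
Check: β·I_B = 23.1 mA > I_C = 1.74 mA, confirming saturation.

saturation; I_C ≈ 1.7 mA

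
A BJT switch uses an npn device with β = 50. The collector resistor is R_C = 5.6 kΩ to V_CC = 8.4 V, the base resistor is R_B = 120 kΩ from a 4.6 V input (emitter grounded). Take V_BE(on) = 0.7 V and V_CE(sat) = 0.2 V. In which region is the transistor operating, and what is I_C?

Assume active: I_B = (4.6 − 0.7)/120 = 0.0325 mA, giving I_C = β·I_B = 1.62 mA.
But then V_CE = 8.4 − 1.62×5.6 = -0.7 V < V_CE(sat) = 0.2 V — impossible in the active region.
So the transistor is saturated. With V_CE = 0.2 V, I_C = (V_CC − 0.2)/R_C = 8.2/5.6 = 1.46 mA.
Check: β·I_B = 1.62 mA > I_C = 1.46 mA, confirming saturation.

saturation; I_C ≈ 1.5 mA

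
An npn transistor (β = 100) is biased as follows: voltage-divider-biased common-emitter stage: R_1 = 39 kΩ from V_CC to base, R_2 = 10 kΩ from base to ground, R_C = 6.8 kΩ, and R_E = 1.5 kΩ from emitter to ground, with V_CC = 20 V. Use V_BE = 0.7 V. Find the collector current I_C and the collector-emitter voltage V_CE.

Thevenize the base divider: V_Th = V_CC·R_2/(R_1+R_2) = 20×10/49 = 4.08 V, R_Th = R_1‖R_2 = 7.96 kΩ.
Base-emitter loop: V_Th = I_B·R_Th + V_BE + (β+1)I_B·R_E, so I_B = (4.08 − 0.7) / (7.96 + 101×1.5) = 0.0212 mA.
I_C = β·I_B = 100×0.0212 = 2.12 mA, and I_E = (β+1)I_B = 2.14 mA.
V_CE = V_CC − I_C·R_C − I_E·R_E = 20 − 2.12×6.8 − 2.14×1.5 = 2.37 V.
V_CE = 2.37 V > 0.2 V confirms active-region operation.

I_C ≈ 2.1 mA, V_CE ≈ 2.4 V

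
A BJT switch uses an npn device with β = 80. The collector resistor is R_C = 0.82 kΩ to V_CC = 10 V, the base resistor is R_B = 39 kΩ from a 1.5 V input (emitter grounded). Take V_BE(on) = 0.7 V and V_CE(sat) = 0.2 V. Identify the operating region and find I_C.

Assume active. Base-emitter loop: I_B = (V_BB − V_BE)/R_B = (1.5 − 0.7)/39 = 0.0205 mA.
I_C = β·I_B = 80×0.0205 = 1.64 mA.
V_CE = V_CC − I_C·R_C = 10 − 1.64×0.82 = 8.65 V > V_CE(sat), so the active-region assumption holds.

active; I_C ≈ 1.6 mA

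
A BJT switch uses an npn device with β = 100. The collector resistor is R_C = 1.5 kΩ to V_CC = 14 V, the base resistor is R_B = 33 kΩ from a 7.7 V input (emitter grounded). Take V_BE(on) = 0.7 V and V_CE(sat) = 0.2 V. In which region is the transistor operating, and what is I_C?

Assume active: I_B = (7.7 − 0.7)/33 = 0.212 mA, giving I_C = β·I_B = 21.2 mA.
But then V_CE = 14 − 21.2×1.5 = -17.8 V < V_CE(sat) = 0.2 V — impossible in the active region.
So the transistor is saturated. With V_CE = 0.2 V, I_C = (V_CC − 0.2)/R_C = 13.8/1.5 = 9.2 mA.
Check: β·I_B = 21.2 mA > I_C = 9.2 mA, confirming saturation.

saturation; I_C ≈ 9.2 mA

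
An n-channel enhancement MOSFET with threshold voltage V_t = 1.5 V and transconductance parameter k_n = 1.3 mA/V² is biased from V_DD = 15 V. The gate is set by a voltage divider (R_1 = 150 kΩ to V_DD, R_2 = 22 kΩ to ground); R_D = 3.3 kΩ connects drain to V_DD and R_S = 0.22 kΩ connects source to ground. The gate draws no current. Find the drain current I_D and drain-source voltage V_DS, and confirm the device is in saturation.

I_D ≈ 0.1 mA, V_DS ≈ 15 V

V_G = V_DD·R_2/(R_1+R_2) = 15×22/172 = 1.92 V.
Assume saturation: I_D = (k_n/2)(V_GS − V_t)² with V_GS = V_G − I_D·R_S = 1.92 − 0.22·I_D.
Substituting gives 0.0315·I_D² − 1.12·I_D + 0.114 = 0, with roots I_D = 0.102 or 35.5 mA.
The root I_D = 35.5 mA gives V_GS = -5.89 V ≤ V_t, so take I_D = 0.102 mA.
Then V_GS = 1.9 V and V_DS = V_DD − I_D(R_D+R_S) = 15 − 0.102×3.52 = 14.6 V.
Saturation requires V_DS ≥ V_GS − V_t = 0.396 V; 14.6 ≥ 0.396 ✓.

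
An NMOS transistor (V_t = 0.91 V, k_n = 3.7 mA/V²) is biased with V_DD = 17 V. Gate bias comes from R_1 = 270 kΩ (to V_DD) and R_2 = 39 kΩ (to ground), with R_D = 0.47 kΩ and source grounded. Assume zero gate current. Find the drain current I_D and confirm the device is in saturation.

V_G = V_DD·R_2/(R_1+R_2) = 17×39/309 = 2.15 V. With the source grounded, V_GS = V_G = 2.15 V.
Assume saturation: I_D = (k_n/2)(V_GS − V_t)² = (3.7/2)×(2.15 − 0.91)² = 1.85×1.24² = 2.82 mA.
V_DS = V_DD − I_D·R_D = 17 − 2.82×0.47 = 15.7 V.
Saturation requires V_DS ≥ V_GS − V_t = 1.24 V; 15.7 ≥ 1.24 ✓.

I_D ≈ 2.8 mA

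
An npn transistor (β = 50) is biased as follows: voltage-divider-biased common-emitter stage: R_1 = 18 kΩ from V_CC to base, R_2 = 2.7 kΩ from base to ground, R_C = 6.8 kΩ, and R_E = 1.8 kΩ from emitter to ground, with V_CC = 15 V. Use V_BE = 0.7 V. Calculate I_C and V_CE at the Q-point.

I_C ≈ 0.67 mA, V_CE ≈ 9.2 V

Thevenize the base divider: V_Th = V_CC·R_2/(R_1+R_2) = 15×2.7/20.7 = 1.96 V, R_Th = R_1‖R_2 = 2.35 kΩ.
Base-emitter loop: V_Th = I_B·R_Th + V_BE + (β+1)I_B·R_E, so I_B = (1.96 − 0.7) / (2.35 + 51×1.8) = 0.0133 mA.
I_C = β·I_B = 50×0.0133 = 0.667 mA, and I_E = (β+1)I_B = 0.681 mA.
V_CE = V_CC − I_C·R_C − I_E·R_E = 15 − 0.667×6.8 − 0.681×1.8 = 9.24 V.
V_CE = 9.24 V > 0.2 V confirms active-region operation.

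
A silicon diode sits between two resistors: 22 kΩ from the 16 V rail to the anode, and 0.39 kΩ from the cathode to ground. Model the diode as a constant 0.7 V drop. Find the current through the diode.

I ≈ 0.68 mA

The two resistors are in series with the diode, so KVL gives 16 = I·22 + 0.7 + I·0.39.
I = (16 − 0.7) / (22 + 0.39) kΩ = 15.3 / 22.4 = 0.683 mA.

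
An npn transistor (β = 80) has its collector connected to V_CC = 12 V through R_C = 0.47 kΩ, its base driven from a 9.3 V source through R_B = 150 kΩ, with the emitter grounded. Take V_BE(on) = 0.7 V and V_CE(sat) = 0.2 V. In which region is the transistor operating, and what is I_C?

active; I_C ≈ 4.6 mA

Assume active. Base-emitter loop: I_B = (V_BB − V_BE)/R_B = (9.3 − 0.7)/150 = 0.0573 mA.
I_C = β·I_B = 80×0.0573 = 4.59 mA.
V_CE = V_CC − I_C·R_C = 12 − 4.59×0.47 = 9.84 V > V_CE(sat), so the active-region assumption holds.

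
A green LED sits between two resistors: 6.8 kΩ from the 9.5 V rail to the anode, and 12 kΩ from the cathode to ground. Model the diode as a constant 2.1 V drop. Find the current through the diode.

The two resistors are in series with the diode, so KVL gives 9.5 = I·6.8 + 2.1 + I·12.
I = (9.5 − 2.1) / (6.8 + 12) kΩ = 7.4 / 18.8 = 0.394 mA.

I ≈ 0.39 mA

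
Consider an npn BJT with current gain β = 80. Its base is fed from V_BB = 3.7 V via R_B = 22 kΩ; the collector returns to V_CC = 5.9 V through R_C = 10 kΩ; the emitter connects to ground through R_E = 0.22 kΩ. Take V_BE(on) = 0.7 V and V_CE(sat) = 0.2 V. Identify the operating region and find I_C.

saturation; I_C ≈ 0.55 mA

Assume active: I_B = (3.7 − 0.7)/(22 + 81×0.22) = 0.0753 mA, I_C = β·I_B = 6.03 mA.
Then V_CE = 5.9 − 6.03×10 − 6.1×0.22 = -55.7 V < 0.2 V — the active assumption fails.
Re-solve with V_CE = 0.2 V. KCL at the emitter: V_E/R_E = (V_BB−0.7−V_E)/R_B + (V_CC−0.2−V_E)/R_C, giving V_E = 0.151 V.
I_C = (V_CC − 0.2 − V_E)/R_C = (5.7 − 0.151)/10 = 0.555 mA.
Check: I_B = (3 − 0.151)/22 = 0.13 mA, and β·I_B = 10.4 mA > I_C, confirming saturation.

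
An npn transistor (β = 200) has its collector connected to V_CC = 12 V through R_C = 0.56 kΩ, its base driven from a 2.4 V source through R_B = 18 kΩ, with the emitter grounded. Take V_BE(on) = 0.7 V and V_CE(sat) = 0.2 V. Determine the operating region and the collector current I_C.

active; I_C ≈ 19 mA

Assume active. Base-emitter loop: I_B = (V_BB − V_BE)/R_B = (2.4 − 0.7)/18 = 0.0944 mA.
I_C = β·I_B = 200×0.0944 = 18.9 mA.
V_CE = V_CC − I_C·R_C = 12 − 18.9×0.56 = 1.42 V > V_CE(sat), so the active-region assumption holds.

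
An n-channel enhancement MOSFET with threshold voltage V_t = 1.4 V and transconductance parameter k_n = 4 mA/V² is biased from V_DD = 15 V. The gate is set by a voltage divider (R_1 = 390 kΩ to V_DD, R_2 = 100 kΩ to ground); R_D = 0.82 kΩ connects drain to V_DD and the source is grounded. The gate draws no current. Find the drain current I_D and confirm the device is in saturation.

I_D ≈ 5.5 mA

V_G = V_DD·R_2/(R_1+R_2) = 15×100/490 = 3.06 V. With the source grounded, V_GS = V_G = 3.06 V.
Assume saturation: I_D = (k_n/2)(V_GS − V_t)² = (4/2)×(3.06 − 1.4)² = 2×1.66² = 5.52 mA.
V_DS = V_DD − I_D·R_D = 15 − 5.52×0.82 = 10.5 V.
Saturation requires V_DS ≥ V_GS − V_t = 1.66 V; 10.5 ≥ 1.66 ✓.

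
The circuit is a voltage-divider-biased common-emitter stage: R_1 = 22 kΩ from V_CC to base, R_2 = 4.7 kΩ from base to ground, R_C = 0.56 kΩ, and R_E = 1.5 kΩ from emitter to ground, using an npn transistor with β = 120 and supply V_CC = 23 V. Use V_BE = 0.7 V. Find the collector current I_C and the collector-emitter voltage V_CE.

Thevenize the base divider: V_Th = V_CC·R_2/(R_1+R_2) = 23×4.7/26.7 = 4.05 V, R_Th = R_1‖R_2 = 3.87 kΩ.
Base-emitter loop: V_Th = I_B·R_Th + V_BE + (β+1)I_B·R_E, so I_B = (4.05 − 0.7) / (3.87 + 121×1.5) = 0.0181 mA.
I_C = β·I_B = 120×0.0181 = 2.17 mA, and I_E = (β+1)I_B = 2.19 mA.
V_CE = V_CC − I_C·R_C − I_E·R_E = 23 − 2.17×0.56 − 2.19×1.5 = 18.5 V.
V_CE = 18.5 V > 0.2 V confirms active-region operation.

I_C ≈ 2.2 mA, V_CE ≈ 19 V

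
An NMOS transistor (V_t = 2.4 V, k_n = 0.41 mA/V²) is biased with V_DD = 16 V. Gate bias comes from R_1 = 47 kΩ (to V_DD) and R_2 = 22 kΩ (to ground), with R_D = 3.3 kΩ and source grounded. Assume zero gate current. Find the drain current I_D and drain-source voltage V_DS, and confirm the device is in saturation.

V_G = V_DD·R_2/(R_1+R_2) = 16×22/69 = 5.1 V. With the source grounded, V_GS = V_G = 5.1 V.
Assume saturation: I_D = (k_n/2)(V_GS − V_t)² = (0.41/2)×(5.1 − 2.4)² = 0.205×2.7² = 1.5 mA.
V_DS = V_DD − I_D·R_D = 16 − 1.5×3.3 = 11.1 V.
Saturation requires V_DS ≥ V_GS − V_t = 2.7 V; 11.1 ≥ 2.7 ✓.

I_D ≈ 1.5 mA, V_DS ≈ 11 V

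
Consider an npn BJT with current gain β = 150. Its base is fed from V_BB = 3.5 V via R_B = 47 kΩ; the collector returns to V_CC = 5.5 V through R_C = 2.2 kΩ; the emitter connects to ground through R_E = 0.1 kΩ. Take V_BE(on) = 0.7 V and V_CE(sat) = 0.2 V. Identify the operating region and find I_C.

Assume active: I_B = (3.5 − 0.7)/(47 + 151×0.1) = 0.0451 mA, I_C = β·I_B = 6.76 mA.
Then V_CE = 5.5 − 6.76×2.2 − 6.81×0.1 = -10.1 V < 0.2 V — the active assumption fails.
Re-solve with V_CE = 0.2 V. KCL at the emitter: V_E/R_E = (V_BB−0.7−V_E)/R_B + (V_CC−0.2−V_E)/R_C, giving V_E = 0.236 V.
I_C = (V_CC − 0.2 − V_E)/R_C = (5.3 − 0.236)/2.2 = 2.3 mA.
Check: I_B = (2.8 − 0.236)/47 = 0.0546 mA, and β·I_B = 8.18 mA > I_C, confirming saturation.

saturation; I_C ≈ 2.3 mA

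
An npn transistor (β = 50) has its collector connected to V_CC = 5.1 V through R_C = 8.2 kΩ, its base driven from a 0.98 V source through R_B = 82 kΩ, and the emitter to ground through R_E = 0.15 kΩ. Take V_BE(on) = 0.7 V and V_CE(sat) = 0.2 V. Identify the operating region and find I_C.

Assume active. Base-emitter loop: I_B = (V_BB − V_BE)/(R_B + (β+1)R_E) = (0.98 − 0.7)/(82 + 51×0.15) = 0.00312 mA.
I_C = β·I_B = 50×0.00312 = 0.156 mA.
V_CE = V_CC − I_C·R_C − I_E·R_E = 5.1 − 0.156×8.2 − 0.159×0.15 = 3.8 V > V_CE(sat), so the active-region assumption holds.

active; I_C ≈ 0.16 mA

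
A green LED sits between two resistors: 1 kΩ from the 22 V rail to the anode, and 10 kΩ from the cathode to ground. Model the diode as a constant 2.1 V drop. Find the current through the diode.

I ≈ 1.8 mA

The two resistors are in series with the diode, so KVL gives 22 = I·1 + 2.1 + I·10.
I = (22 − 2.1) / (1 + 10) kΩ = 19.9 / 11 = 1.81 mA.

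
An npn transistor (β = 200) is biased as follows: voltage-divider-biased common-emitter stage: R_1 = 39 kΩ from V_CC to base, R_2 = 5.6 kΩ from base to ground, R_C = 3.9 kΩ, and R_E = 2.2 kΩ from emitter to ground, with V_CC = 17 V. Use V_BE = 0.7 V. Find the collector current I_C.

I_C ≈ 0.64 mA

Thevenize the base divider: V_Th = V_CC·R_2/(R_1+R_2) = 17×5.6/44.6 = 2.13 V, R_Th = R_1‖R_2 = 4.9 kΩ.
Base-emitter loop: V_Th = I_B·R_Th + V_BE + (β+1)I_B·R_E, so I_B = (2.13 − 0.7) / (4.9 + 201×2.2) = 0.00321 mA.
I_C = β·I_B = 200×0.00321 = 0.642 mA, and I_E = (β+1)I_B = 0.645 mA.
V_CE = V_CC − I_C·R_C − I_E·R_E = 17 − 0.642×3.9 − 0.645×2.2 = 13.1 V.
V_CE = 13.1 V > 0.2 V confirms active-region operation.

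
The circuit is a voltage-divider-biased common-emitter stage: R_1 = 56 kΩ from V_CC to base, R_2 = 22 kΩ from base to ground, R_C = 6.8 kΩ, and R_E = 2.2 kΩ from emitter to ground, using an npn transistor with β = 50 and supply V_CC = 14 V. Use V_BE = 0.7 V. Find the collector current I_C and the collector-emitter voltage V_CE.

Thevenize the base divider: V_Th = V_CC·R_2/(R_1+R_2) = 14×22/78 = 3.95 V, R_Th = R_1‖R_2 = 15.8 kΩ.
Base-emitter loop: V_Th = I_B·R_Th + V_BE + (β+1)I_B·R_E, so I_B = (3.95 − 0.7) / (15.8 + 51×2.2) = 0.0254 mA.
I_C = β·I_B = 50×0.0254 = 1.27 mA, and I_E = (β+1)I_B = 1.29 mA.
V_CE = V_CC − I_C·R_C − I_E·R_E = 14 − 1.27×6.8 − 1.29×2.2 = 2.52 V.
V_CE = 2.52 V > 0.2 V confirms active-region operation.

I_C ≈ 1.3 mA, V_CE ≈ 2.5 V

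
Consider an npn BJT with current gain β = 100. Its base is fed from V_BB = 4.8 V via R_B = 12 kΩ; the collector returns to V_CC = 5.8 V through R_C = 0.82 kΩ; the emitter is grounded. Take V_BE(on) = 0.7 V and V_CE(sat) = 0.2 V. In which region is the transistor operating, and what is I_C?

Assume active: I_B = (4.8 − 0.7)/12 = 0.342 mA, giving I_C = β·I_B = 34.2 mA.
But then V_CE = 5.8 − 34.2×0.82 = -22.2 V < V_CE(sat) = 0.2 V — impossible in the active region.
So the transistor is saturated. With V_CE = 0.2 V, I_C = (V_CC − 0.2)/R_C = 5.6/0.82 = 6.83 mA.
Check: β·I_B = 34.2 mA > I_C = 6.83 mA, confirming saturation.

saturation; I_C ≈ 6.8 mA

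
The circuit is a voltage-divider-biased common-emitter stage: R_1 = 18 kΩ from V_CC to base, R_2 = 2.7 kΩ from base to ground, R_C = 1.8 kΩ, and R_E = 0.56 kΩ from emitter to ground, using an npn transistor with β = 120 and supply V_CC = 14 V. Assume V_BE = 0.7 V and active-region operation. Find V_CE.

V_CE ≈ 9.4 V

Thevenize the base divider: V_Th = V_CC·R_2/(R_1+R_2) = 14×2.7/20.7 = 1.83 V, R_Th = R_1‖R_2 = 2.35 kΩ.
Base-emitter loop: V_Th = I_B·R_Th + V_BE + (β+1)I_B·R_E, so I_B = (1.83 − 0.7) / (2.35 + 121×0.56) = 0.0161 mA.
I_C = β·I_B = 120×0.0161 = 1.93 mA, and I_E = (β+1)I_B = 1.94 mA.
V_CE = V_CC − I_C·R_C − I_E·R_E = 14 − 1.93×1.8 − 1.94×0.56 = 9.44 V.
V_CE = 9.44 V > 0.2 V confirms active-region operation.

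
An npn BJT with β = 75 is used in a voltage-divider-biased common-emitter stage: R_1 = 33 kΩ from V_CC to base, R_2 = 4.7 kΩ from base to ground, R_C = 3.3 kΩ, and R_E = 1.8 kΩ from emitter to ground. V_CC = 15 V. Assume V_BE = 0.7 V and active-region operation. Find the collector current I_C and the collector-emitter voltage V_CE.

Thevenize the base divider: V_Th = V_CC·R_2/(R_1+R_2) = 15×4.7/37.7 = 1.87 V, R_Th = R_1‖R_2 = 4.11 kΩ.
Base-emitter loop: V_Th = I_B·R_Th + V_BE + (β+1)I_B·R_E, so I_B = (1.87 − 0.7) / (4.11 + 76×1.8) = 0.0083 mA.
I_C = β·I_B = 75×0.0083 = 0.623 mA, and I_E = (β+1)I_B = 0.631 mA.
V_CE = V_CC − I_C·R_C − I_E·R_E = 15 − 0.623×3.3 − 0.631×1.8 = 11.8 V.
V_CE = 11.8 V > 0.2 V confirms active-region operation.

I_C ≈ 0.62 mA, V_CE ≈ 12 V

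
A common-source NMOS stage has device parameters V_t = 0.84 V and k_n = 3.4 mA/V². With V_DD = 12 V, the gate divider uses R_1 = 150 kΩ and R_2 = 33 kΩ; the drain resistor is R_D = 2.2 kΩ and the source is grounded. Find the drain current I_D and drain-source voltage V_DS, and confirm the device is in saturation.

I_D ≈ 3 mA, V_DS ≈ 5.4 V

V_G = V_DD·R_2/(R_1+R_2) = 12×33/183 = 2.16 V. With the source grounded, V_GS = V_G = 2.16 V.
Assume saturation: I_D = (k_n/2)(V_GS − V_t)² = (3.4/2)×(2.16 − 0.84)² = 1.7×1.32² = 2.98 mA.
V_DS = V_DD − I_D·R_D = 12 − 2.98×2.2 = 5.44 V.
Saturation requires V_DS ≥ V_GS − V_t = 1.32 V; 5.44 ≥ 1.32 ✓.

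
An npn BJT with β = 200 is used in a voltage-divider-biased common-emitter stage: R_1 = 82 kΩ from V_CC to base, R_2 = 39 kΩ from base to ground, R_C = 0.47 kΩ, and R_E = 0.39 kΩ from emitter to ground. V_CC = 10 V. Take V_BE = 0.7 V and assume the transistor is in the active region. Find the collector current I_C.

Thevenize the base divider: V_Th = V_CC·R_2/(R_1+R_2) = 10×39/121 = 3.22 V, R_Th = R_1‖R_2 = 26.4 kΩ.
Base-emitter loop: V_Th = I_B·R_Th + V_BE + (β+1)I_B·R_E, so I_B = (3.22 − 0.7) / (26.4 + 201×0.39) = 0.0241 mA.
I_C = β·I_B = 200×0.0241 = 4.81 mA, and I_E = (β+1)I_B = 4.84 mA.
V_CE = V_CC − I_C·R_C − I_E·R_E = 10 − 4.81×0.47 − 4.84×0.39 = 5.85 V.
V_CE = 5.85 V > 0.2 V confirms active-region operation.

I_C ≈ 4.8 mA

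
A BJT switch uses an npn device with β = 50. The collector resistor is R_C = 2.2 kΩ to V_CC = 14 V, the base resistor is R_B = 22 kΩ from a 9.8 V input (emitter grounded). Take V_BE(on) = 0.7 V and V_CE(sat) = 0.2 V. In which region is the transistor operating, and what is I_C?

saturation; I_C ≈ 6.3 mA

Assume active: I_B = (9.8 − 0.7)/22 = 0.414 mA, giving I_C = β·I_B = 20.7 mA.
But then V_CE = 14 − 20.7×2.2 = -31.5 V < V_CE(sat) = 0.2 V — impossible in the active region.
So the transistor is saturated. With V_CE = 0.2 V, I_C = (V_CC − 0.2)/R_C = 13.8/2.2 = 6.27 mA.
Check: β·I_B = 20.7 mA > I_C = 6.27 mA, confirming saturation.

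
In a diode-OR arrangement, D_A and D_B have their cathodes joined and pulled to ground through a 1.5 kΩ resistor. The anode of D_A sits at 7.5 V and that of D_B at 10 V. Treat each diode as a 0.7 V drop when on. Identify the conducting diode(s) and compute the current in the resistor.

Assume both conduct. Then node N would need to be at both 7.5−0.7 = 6.8 V and 10−0.7 = 9.3 V, which is impossible.
Assume only D_B conducts: V_N = 10 − 0.7 = 9.3 V, so I_R = 9.3/1.5 = 6.2 mA.
Check D_A: its anode-to-cathode voltage is 7.5 − 9.3 = -1.8 V < 0.7 V, so it is off. The assumption is consistent.

Only D_B conducts; I_R ≈ 6.2 mA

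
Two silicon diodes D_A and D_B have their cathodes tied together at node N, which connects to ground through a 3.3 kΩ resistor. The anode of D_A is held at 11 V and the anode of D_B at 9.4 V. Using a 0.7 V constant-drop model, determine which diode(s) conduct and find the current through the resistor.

Only D_A conducts; I_R ≈ 3.1 mA

Assume both conduct. Then node N would need to be at both 11−0.7 = 10.3 V and 9.4−0.7 = 8.7 V, which is impossible.
Assume only D_A conducts: V_N = 11 − 0.7 = 10.3 V, so I_R = 10.3/3.3 = 3.12 mA.
Check D_B: its anode-to-cathode voltage is 9.4 − 10.3 = -0.9 V < 0.7 V, so it is off. The assumption is consistent.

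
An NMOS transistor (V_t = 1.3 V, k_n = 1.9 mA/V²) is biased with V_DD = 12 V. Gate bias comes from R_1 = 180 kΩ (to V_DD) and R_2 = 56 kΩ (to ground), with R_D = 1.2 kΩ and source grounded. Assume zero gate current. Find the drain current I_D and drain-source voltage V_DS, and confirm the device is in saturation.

I_D ≈ 2.3 mA, V_DS ≈ 9.3 V

V_G = V_DD·R_2/(R_1+R_2) = 12×56/236 = 2.85 V. With the source grounded, V_GS = V_G = 2.85 V.
Assume saturation: I_D = (k_n/2)(V_GS − V_t)² = (1.9/2)×(2.85 − 1.3)² = 0.95×1.55² = 2.27 mA.
V_DS = V_DD − I_D·R_D = 12 − 2.27×1.2 = 9.27 V.
Saturation requires V_DS ≥ V_GS − V_t = 1.55 V; 9.27 ≥ 1.55 ✓.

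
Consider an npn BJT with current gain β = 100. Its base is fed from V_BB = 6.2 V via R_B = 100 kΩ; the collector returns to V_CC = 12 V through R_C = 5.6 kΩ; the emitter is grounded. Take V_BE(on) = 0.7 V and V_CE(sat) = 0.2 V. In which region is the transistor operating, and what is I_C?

saturation; I_C ≈ 2.1 mA

Assume active: I_B = (6.2 − 0.7)/100 = 0.055 mA, giving I_C = β·I_B = 5.5 mA.
But then V_CE = 12 − 5.5×5.6 = -18.8 V < V_CE(sat) = 0.2 V — impossible in the active region.
So the transistor is saturated. With V_CE = 0.2 V, I_C = (V_CC − 0.2)/R_C = 11.8/5.6 = 2.11 mA.
Check: β·I_B = 5.5 mA > I_C = 2.11 mA, confirming saturation.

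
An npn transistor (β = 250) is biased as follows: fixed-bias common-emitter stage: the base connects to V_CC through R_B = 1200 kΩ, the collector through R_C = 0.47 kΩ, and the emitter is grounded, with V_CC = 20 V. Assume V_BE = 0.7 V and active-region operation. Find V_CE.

Base loop: V_CC = I_B·R_B + V_BE, so I_B = (20 − 0.7)/1200 kΩ = 0.0161 mA.
In the active region I_C = β·I_B = 250 × 0.0161 = 4.02 mA.
Collector loop: V_CE = V_CC − I_C·R_C = 20 − 4.02×0.47 = 18.1 V.
Since V_CE = 18.1 V > V_CE(sat) ≈ 0.2 V, the transistor is in the active region as assumed.

V_CE ≈ 18 V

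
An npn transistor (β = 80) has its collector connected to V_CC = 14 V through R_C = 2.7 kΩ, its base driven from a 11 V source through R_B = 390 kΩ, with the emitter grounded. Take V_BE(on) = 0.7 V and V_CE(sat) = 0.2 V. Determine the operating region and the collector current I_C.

Assume active. Base-emitter loop: I_B = (V_BB − V_BE)/R_B = (11 − 0.7)/390 = 0.0264 mA.
I_C = β·I_B = 80×0.0264 = 2.11 mA.
V_CE = V_CC − I_C·R_C = 14 − 2.11×2.7 = 8.3 V > V_CE(sat), so the active-region assumption holds.

active; I_C ≈ 2.1 mA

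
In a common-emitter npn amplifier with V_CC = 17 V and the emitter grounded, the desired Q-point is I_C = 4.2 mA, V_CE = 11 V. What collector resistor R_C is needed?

R_C ≈ 1.4 kΩ

Collector loop: V_CC = I_C·R_C + V_CE.
R_C = (V_CC − V_CE)/I_C = (17 − 11)/4.2 = 1.43 kΩ.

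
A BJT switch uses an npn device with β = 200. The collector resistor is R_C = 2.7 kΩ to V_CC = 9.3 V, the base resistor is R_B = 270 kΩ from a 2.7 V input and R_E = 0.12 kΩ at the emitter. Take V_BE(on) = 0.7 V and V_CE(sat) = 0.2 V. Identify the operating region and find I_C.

Assume active. Base-emitter loop: I_B = (V_BB − V_BE)/(R_B + (β+1)R_E) = (2.7 − 0.7)/(270 + 201×0.12) = 0.0068 mA.
I_C = β·I_B = 200×0.0068 = 1.36 mA.
V_CE = V_CC − I_C·R_C − I_E·R_E = 9.3 − 1.36×2.7 − 1.37×0.12 = 5.46 V > V_CE(sat), so the active-region assumption holds.

active; I_C ≈ 1.4 mA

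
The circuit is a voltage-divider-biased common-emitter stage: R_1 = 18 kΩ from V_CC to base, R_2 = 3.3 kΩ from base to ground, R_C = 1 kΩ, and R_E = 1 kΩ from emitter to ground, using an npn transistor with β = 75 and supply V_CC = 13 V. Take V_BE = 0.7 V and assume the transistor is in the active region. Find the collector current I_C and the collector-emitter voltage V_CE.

I_C ≈ 1.3 mA, V_CE ≈ 10 V

Thevenize the base divider: V_Th = V_CC·R_2/(R_1+R_2) = 13×3.3/21.3 = 2.01 V, R_Th = R_1‖R_2 = 2.79 kΩ.
Base-emitter loop: V_Th = I_B·R_Th + V_BE + (β+1)I_B·R_E, so I_B = (2.01 − 0.7) / (2.79 + 76×1) = 0.0167 mA.
I_C = β·I_B = 75×0.0167 = 1.25 mA, and I_E = (β+1)I_B = 1.27 mA.
V_CE = V_CC − I_C·R_C − I_E·R_E = 13 − 1.25×1 − 1.27×1 = 10.5 V.
V_CE = 10.5 V > 0.2 V confirms active-region operation.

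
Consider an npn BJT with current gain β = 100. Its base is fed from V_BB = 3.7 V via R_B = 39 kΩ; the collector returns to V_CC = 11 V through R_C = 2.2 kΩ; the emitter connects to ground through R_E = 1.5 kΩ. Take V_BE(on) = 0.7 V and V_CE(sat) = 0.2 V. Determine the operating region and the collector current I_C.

Assume active. Base-emitter loop: I_B = (V_BB − V_BE)/(R_B + (β+1)R_E) = (3.7 − 0.7)/(39 + 101×1.5) = 0.0157 mA.
I_C = β·I_B = 100×0.0157 = 1.57 mA.
V_CE = V_CC − I_C·R_C − I_E·R_E = 11 − 1.57×2.2 − 1.59×1.5 = 5.15 V > V_CE(sat), so the active-region assumption holds.

active; I_C ≈ 1.6 mA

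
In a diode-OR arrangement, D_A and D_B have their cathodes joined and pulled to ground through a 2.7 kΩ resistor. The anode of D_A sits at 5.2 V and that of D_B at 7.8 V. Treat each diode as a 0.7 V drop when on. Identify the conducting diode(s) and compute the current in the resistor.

Only D_B conducts; I_R ≈ 2.6 mA

Assume both conduct. Then node N would need to be at both 5.2−0.7 = 4.5 V and 7.8−0.7 = 7.1 V, which is impossible.
Assume only D_B conducts: V_N = 7.8 − 0.7 = 7.1 V, so I_R = 7.1/2.7 = 2.63 mA.
Check D_A: its anode-to-cathode voltage is 5.2 − 7.1 = -1.9 V < 0.7 V, so it is off. The assumption is consistent.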